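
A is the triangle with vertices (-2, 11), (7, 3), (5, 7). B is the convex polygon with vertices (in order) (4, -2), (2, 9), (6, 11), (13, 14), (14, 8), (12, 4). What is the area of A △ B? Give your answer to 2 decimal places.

107.09

|A| = 10, |B| = 111.5, |A∩B| = 7.2062.
|A △ B| = |A| + |B| − 2·|A∩B| = 10 + 111.5 − 14.4124 = 107.09.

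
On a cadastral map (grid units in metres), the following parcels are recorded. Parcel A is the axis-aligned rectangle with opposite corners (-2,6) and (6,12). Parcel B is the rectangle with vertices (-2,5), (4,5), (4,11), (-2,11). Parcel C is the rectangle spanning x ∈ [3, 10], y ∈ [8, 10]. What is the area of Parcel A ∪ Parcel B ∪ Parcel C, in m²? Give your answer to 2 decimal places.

By inclusion–exclusion:
Individual areas: |Parcel A| = 48, |Parcel B| = 36, |Parcel C| = 14.
|Parcel A∩Parcel B|: x∈[-2,4], y∈[6,11] → 6·5 = 30.
|Parcel A∩Parcel C|: x∈[3,6], y∈[8,10] → 3·2 = 6.
|Parcel B∩Parcel C|: x∈[3,4], y∈[8,10] → 1·2 = 2.
|Parcel A∩Parcel B∩Parcel C| = 2.
|Parcel A ∪ Parcel B ∪ Parcel C| = 98 − 38 + 2 = 62.00.

62.00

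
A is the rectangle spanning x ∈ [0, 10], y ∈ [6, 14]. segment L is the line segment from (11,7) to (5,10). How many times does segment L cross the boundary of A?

1

The segment meets the boundary at (10,7.5).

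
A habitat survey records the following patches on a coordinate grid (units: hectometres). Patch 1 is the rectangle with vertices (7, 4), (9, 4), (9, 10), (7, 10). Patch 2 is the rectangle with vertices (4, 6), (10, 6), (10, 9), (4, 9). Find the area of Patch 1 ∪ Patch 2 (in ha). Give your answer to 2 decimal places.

By inclusion–exclusion:
Individual areas: |Patch 1| = 12, |Patch 2| = 18.
|Patch 1∩Patch 2|: x∈[7,9], y∈[6,9] → 2·3 = 6.
|Patch 1 ∪ Patch 2| = 30 − 6 = 24.00.

24.00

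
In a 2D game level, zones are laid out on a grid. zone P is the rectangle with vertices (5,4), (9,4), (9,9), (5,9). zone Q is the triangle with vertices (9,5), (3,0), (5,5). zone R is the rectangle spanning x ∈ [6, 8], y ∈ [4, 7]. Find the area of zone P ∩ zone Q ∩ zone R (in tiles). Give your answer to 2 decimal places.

1.98

The intersection is the polygon with vertices (8,5), (8,4.167), (7.8,4), (6,4), (6,5).
By the shoelace formula its area is 1.98.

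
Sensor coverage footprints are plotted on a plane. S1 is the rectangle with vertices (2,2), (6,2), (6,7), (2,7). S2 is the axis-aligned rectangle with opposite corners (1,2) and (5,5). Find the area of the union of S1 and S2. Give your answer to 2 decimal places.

By inclusion–exclusion:
Individual areas: |S1| = 20, |S2| = 12.
|S1∩S2|: x∈[2,5], y∈[2,5] → 3·3 = 9.
|S1 ∪ S2| = 32 − 9 = 23.00.

23.00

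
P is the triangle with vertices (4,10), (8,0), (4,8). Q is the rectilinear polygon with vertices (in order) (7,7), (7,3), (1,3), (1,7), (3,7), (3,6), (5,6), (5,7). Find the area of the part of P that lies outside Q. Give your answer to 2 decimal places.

2.25

|P| = 4, |P∩Q| = 1.75.
|P ∖ Q| = |P| − |P∩Q| = 4 − 1.75 = 2.25.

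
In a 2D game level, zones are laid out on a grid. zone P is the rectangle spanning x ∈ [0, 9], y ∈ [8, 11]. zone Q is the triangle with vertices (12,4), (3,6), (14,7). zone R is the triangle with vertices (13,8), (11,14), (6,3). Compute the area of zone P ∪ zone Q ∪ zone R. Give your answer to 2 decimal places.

63.65

By inclusion–exclusion:
Individual areas: |zone P| = 27, |zone Q| = 15.5, |zone R| = 26.
|zone P∩zone Q| = 0.
|zone P∩zone R| = 0.5818.
|zone Q∩zone R| = 4.2688.
|zone P∩zone Q∩zone R| = 0.
|zone P ∪ zone Q ∪ zone R| = 68.5 − 4.8506 + 0 = 63.65.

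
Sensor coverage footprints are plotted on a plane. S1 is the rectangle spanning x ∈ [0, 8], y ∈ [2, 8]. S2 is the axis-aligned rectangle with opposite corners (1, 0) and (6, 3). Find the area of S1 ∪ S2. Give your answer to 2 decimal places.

58.00

By inclusion–exclusion:
Individual areas: |S1| = 48, |S2| = 15.
|S1∩S2|: x∈[1,6], y∈[2,3] → 5·1 = 5.
|S1 ∪ S2| = 63 − 5 = 58.00.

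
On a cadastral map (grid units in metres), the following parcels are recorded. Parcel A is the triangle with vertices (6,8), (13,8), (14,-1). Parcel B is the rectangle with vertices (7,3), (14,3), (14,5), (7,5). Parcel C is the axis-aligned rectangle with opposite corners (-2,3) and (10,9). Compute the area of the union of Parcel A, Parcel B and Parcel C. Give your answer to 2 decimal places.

95.72

By inclusion–exclusion:
Individual areas: |Parcel A| = 31.5, |Parcel B| = 14, |Parcel C| = 72.
|Parcel A∩Parcel B| = 7.7778.
|Parcel A∩Parcel C| = 9.
|Parcel B∩Parcel C|: x∈[7,10], y∈[3,5] → 3·2 = 6.
|Parcel A∩Parcel B∩Parcel C| = 1.
|Parcel A ∪ Parcel B ∪ Parcel C| = 117.5 − 22.7778 + 1 = 95.72.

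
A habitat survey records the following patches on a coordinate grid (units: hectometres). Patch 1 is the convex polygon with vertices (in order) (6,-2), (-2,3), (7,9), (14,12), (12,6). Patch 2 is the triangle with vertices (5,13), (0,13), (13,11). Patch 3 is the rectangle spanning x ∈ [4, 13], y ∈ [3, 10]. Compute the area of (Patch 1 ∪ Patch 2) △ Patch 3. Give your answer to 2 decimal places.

65.54

|Patch 1 ∪ Patch 2| = 98.4603.
|(Patch 1 ∪ Patch 2) ∩ Patch 3| = 47.9583.
|(Patch 1 ∪ Patch 2) △ Patch 3| = 98.4603 + 63 − 95.9167 = 65.54.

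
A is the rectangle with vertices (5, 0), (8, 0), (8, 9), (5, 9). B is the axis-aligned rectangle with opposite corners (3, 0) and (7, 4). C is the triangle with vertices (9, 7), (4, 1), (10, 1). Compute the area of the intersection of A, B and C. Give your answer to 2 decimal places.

The intersection is the polygon with vertices (7,4), (7,1), (5,1), (5,2.2), (6.5,4).
By the shoelace formula its area is 4.65.

4.65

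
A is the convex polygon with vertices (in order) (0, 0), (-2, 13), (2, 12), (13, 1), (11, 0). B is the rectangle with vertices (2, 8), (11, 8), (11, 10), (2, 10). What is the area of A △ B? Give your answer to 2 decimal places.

113.50

|A| = 107.5, |B| = 18, |A∩B| = 6.
|A △ B| = |A| + |B| − 2·|A∩B| = 107.5 + 18 − 12 = 113.50.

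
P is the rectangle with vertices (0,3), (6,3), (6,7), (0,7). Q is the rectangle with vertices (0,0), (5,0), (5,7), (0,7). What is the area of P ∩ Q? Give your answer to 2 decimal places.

|P∩Q|: x∈[0,5], y∈[3,7] → 5·4 = 20.

20.00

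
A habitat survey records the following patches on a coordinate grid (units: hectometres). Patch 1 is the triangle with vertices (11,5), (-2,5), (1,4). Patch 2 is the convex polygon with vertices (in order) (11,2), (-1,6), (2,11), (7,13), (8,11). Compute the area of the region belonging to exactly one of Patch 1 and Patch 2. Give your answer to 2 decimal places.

|Patch 1| = 6.5, |Patch 2| = 69, |Patch 1∩Patch 2| = 3.067.
|Patch 1 △ Patch 2| = |Patch 1| + |Patch 2| − 2·|Patch 1∩Patch 2| = 6.5 + 69 − 6.134 = 69.37.

69.37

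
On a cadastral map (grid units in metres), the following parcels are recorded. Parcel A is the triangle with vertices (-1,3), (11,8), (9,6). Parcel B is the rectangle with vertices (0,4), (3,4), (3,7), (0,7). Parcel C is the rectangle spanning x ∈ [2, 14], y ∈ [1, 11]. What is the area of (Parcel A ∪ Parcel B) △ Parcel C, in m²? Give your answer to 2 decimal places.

|Parcel A ∪ Parcel B| = 15.5333.
|(Parcel A ∪ Parcel B) ∩ Parcel C| = 9.0833.
|(Parcel A ∪ Parcel B) △ Parcel C| = 15.5333 + 120 − 18.1667 = 117.37.

117.37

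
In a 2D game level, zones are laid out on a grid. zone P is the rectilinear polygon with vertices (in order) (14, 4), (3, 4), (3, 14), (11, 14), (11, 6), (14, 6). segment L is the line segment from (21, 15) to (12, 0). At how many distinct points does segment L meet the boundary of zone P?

0

The segment lies entirely outside zone P and never meets its boundary.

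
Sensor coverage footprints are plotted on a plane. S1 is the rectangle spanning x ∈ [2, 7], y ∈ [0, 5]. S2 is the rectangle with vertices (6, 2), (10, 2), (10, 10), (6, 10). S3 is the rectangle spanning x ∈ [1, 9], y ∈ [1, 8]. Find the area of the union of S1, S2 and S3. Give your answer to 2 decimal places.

By inclusion–exclusion:
Individual areas: |S1| = 25, |S2| = 32, |S3| = 56.
|S1∩S2|: x∈[6,7], y∈[2,5] → 1·3 = 3.
|S1∩S3|: x∈[2,7], y∈[1,5] → 5·4 = 20.
|S2∩S3|: x∈[6,9], y∈[2,8] → 3·6 = 18.
|S1∩S2∩S3| = 3.
|S1 ∪ S2 ∪ S3| = 113 − 41 + 3 = 75.00.

75.00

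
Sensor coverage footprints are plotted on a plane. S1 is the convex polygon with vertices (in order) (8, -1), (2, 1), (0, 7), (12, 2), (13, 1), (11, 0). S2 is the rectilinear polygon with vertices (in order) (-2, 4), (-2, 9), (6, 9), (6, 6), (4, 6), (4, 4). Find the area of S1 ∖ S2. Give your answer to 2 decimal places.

40.83

|S1| = 48, |S1∩S2| = 7.1667.
|S1 ∖ S2| = |S1| − |S1∩S2| = 48 − 7.1667 = 40.83.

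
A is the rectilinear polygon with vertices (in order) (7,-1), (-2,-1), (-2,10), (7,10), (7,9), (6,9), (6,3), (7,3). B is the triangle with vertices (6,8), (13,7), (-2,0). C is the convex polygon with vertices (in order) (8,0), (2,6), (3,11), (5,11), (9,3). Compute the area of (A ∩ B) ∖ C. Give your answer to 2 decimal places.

|A ∩ B| = 17.0667.
|(A ∩ B) ∩ C| = 7.9758.
|(A ∩ B) ∖ C| = 17.0667 − 7.9758 = 9.09.

9.09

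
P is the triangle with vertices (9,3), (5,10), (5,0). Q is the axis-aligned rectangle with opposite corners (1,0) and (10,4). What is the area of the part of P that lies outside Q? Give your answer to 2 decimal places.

10.29

|P| = 20, |P∩Q| = 9.7143.
|P ∖ Q| = |P| − |P∩Q| = 20 − 9.7143 = 10.29.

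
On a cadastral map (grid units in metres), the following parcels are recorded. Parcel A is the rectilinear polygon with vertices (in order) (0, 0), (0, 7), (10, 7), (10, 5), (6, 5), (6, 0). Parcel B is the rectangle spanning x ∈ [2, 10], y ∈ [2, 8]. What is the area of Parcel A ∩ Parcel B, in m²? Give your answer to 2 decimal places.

28.00

The intersection is the polygon with vertices (10,7), (10,5), (6,5), (6,2), (2,2), (2,7).
By the shoelace formula its area is 28.00.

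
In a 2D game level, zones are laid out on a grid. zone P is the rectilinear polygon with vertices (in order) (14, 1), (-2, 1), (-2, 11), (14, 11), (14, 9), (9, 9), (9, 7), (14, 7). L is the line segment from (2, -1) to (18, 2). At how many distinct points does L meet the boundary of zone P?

2

The segment meets the boundary at (14,1.25), (12.667,1).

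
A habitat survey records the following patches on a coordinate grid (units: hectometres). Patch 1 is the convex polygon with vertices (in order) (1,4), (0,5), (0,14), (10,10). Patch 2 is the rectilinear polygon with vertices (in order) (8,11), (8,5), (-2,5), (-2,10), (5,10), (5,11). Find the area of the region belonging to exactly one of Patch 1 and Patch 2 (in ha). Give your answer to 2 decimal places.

|Patch 1| = 52.5, |Patch 2| = 53, |Patch 1∩Patch 2| = 32.8667.
|Patch 1 △ Patch 2| = |Patch 1| + |Patch 2| − 2·|Patch 1∩Patch 2| = 52.5 + 53 − 65.7333 = 39.77.

39.77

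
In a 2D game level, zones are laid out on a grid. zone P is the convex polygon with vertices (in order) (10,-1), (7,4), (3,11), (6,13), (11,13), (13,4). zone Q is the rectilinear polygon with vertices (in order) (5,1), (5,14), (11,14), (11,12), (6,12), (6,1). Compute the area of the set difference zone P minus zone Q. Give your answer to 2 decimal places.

67.96

|zone P| = 79, |zone P∩zone Q| = 11.0417.
|zone P ∖ zone Q| = |zone P| − |zone P∩zone Q| = 79 − 11.0417 = 67.96.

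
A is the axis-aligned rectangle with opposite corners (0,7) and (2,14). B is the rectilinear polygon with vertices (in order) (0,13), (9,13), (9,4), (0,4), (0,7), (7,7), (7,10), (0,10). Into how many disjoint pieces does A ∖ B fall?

2

A ∖ B splits into 2 disjoint pieces (area 6, area 2).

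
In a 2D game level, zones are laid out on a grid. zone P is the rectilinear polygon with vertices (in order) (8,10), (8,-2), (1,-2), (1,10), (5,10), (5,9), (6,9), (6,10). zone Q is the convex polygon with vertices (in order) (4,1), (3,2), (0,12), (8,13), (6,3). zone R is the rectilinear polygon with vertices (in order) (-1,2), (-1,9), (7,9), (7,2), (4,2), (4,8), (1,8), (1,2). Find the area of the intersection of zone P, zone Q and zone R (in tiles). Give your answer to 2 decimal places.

19.93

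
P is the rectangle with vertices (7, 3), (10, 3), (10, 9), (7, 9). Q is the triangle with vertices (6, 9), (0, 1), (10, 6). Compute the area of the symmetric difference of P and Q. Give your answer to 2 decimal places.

31.75

|P| = 18, |Q| = 25, |P∩Q| = 5.625.
|P △ Q| = |P| + |Q| − 2·|P∩Q| = 18 + 25 − 11.25 = 31.75.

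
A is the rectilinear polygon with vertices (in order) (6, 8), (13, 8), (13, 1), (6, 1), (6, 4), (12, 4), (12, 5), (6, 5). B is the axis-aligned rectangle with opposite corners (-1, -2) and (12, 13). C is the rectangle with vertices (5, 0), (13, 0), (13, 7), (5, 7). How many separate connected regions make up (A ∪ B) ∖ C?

1

(A ∪ B) ∖ C is a single connected region.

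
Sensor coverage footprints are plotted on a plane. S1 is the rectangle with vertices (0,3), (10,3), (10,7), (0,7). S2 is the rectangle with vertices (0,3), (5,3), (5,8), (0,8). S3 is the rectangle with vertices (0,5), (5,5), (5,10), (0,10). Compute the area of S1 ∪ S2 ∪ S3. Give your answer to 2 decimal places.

55.00

By inclusion–exclusion:
Individual areas: |S1| = 40, |S2| = 25, |S3| = 25.
|S1∩S2|: x∈[0,5], y∈[3,7] → 5·4 = 20.
|S1∩S3|: x∈[0,5], y∈[5,7] → 5·2 = 10.
|S2∩S3|: x∈[0,5], y∈[5,8] → 5·3 = 15.
|S1∩S2∩S3| = 10.
|S1 ∪ S2 ∪ S3| = 90 − 45 + 10 = 55.00.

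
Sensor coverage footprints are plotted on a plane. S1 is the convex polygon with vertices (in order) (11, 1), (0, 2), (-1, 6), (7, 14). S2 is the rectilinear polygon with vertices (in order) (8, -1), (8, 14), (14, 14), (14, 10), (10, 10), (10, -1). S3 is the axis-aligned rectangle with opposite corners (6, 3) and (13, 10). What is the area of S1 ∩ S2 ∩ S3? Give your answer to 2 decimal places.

The intersection is the polygon with vertices (8,10), (8.231,10), (10,4.25), (10,3), (8,3).
By the shoelace formula its area is 8.91.

8.91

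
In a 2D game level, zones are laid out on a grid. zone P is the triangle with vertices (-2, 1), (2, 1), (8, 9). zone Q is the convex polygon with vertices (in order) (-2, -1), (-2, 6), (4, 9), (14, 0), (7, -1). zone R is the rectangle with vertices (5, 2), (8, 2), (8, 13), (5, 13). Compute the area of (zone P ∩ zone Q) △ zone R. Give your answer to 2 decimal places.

|zone P ∩ zone Q| = 15.0897.
|(zone P ∩ zone Q) ∩ zone R| = 1.4897.
|(zone P ∩ zone Q) △ zone R| = 15.0897 + 33 − 2.9795 = 45.11.

45.11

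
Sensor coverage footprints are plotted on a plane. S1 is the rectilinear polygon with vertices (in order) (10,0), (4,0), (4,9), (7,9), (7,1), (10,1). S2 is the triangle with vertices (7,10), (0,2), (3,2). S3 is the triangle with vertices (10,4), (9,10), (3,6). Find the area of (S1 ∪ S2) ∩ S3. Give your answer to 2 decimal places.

7.40

The region (S1 ∪ S2) ∩ S3 is the polygon with vertices (4,6.571), (4,6.667), (7,8.667), (7,4.857), (3.4,5.886).
By the shoelace formula its area is 7.40.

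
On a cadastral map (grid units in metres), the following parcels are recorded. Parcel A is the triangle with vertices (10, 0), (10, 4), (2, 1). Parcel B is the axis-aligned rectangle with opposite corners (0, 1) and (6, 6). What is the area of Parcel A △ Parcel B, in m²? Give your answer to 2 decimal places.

40.00

|Parcel A| = 16, |Parcel B| = 30, |Parcel A∩Parcel B| = 3.
|Parcel A △ Parcel B| = |Parcel A| + |Parcel B| − 2·|Parcel A∩Parcel B| = 16 + 30 − 6 = 40.00.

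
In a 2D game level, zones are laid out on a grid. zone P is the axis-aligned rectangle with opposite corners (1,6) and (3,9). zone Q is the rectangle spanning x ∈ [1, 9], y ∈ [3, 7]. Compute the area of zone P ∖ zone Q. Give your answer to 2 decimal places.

|zone P∩zone Q|: x∈[1,3], y∈[6,7] → 2·1 = 2.
|zone P| = 6.
|zone P ∖ zone Q| = |zone P| − |zone P∩zone Q| = 6 − 2 = 4.00.

4.00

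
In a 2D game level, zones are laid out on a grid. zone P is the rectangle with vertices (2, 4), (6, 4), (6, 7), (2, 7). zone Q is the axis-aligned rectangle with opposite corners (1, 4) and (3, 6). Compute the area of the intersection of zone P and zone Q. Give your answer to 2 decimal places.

2.00

|zone P∩zone Q|: x∈[2,3], y∈[4,6] → 1·2 = 2.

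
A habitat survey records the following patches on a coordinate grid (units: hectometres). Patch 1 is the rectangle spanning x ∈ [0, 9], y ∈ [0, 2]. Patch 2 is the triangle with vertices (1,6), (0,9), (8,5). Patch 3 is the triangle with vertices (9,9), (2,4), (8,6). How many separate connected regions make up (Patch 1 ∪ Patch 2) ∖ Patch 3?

3

(Patch 1 ∪ Patch 2) ∖ Patch 3 splits into 3 disjoint pieces (area 18, area 8.1478, area 0.45).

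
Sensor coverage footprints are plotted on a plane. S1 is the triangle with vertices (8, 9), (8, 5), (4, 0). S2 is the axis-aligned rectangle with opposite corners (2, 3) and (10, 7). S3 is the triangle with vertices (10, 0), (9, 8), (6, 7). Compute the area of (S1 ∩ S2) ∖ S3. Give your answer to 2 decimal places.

|S1 ∩ S2| = 5.5111.
|(S1 ∩ S2) ∩ S3| = 2.5174.
|(S1 ∩ S2) ∖ S3| = 5.5111 − 2.5174 = 2.99.

2.99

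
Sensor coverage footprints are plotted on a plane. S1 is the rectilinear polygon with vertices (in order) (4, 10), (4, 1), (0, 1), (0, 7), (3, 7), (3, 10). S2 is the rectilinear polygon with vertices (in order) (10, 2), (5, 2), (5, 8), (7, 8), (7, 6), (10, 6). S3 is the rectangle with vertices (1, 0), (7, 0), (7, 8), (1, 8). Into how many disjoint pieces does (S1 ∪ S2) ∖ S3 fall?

3

(S1 ∪ S2) ∖ S3 splits into 3 disjoint pieces (area 2, area 6, area 12).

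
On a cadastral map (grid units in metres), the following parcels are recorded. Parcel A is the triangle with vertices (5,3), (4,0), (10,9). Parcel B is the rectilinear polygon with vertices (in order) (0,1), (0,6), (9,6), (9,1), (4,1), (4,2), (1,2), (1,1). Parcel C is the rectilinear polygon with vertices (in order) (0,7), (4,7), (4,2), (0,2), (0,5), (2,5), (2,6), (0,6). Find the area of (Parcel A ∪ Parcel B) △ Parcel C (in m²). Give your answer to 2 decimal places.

|Parcel A ∪ Parcel B| = 42.9167.
|(Parcel A ∪ Parcel B) ∩ Parcel C| = 14.
|(Parcel A ∪ Parcel B) △ Parcel C| = 42.9167 + 18 − 28 = 32.92.

32.92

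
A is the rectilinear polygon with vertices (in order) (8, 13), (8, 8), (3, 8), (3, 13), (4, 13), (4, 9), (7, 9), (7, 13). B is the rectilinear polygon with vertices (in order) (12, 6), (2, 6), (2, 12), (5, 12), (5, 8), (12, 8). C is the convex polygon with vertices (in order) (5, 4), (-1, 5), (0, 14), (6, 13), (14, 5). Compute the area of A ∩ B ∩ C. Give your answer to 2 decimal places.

5.00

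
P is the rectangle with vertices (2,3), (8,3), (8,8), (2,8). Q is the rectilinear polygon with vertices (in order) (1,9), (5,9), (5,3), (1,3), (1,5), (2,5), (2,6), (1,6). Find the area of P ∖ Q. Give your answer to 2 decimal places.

|P| = 30, |P∩Q| = 15.
|P ∖ Q| = |P| − |P∩Q| = 30 − 15 = 15.00.

15.00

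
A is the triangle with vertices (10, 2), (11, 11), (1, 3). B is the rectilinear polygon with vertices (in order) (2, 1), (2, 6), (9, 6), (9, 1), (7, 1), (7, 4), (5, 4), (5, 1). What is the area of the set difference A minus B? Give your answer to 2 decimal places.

22.64

|A| = 41, |A∩B| = 18.3639.
|A ∖ B| = |A| − |A∩B| = 41 − 18.3639 = 22.64.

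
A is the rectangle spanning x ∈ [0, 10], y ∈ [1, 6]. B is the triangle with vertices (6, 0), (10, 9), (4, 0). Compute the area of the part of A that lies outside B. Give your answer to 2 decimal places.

|A| = 50, |A∩B| = 6.1111.
|A ∖ B| = |A| − |A∩B| = 50 − 6.1111 = 43.89.

43.89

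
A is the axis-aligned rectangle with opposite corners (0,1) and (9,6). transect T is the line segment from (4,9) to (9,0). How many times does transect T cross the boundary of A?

2

The segment meets the boundary at (8.444,1), (5.667,6).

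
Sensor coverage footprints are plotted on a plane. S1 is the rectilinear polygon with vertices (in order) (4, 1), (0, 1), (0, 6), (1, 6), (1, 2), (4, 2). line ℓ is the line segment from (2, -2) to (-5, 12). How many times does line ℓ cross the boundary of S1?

The segment meets the boundary at (0,2), (0.5,1).

2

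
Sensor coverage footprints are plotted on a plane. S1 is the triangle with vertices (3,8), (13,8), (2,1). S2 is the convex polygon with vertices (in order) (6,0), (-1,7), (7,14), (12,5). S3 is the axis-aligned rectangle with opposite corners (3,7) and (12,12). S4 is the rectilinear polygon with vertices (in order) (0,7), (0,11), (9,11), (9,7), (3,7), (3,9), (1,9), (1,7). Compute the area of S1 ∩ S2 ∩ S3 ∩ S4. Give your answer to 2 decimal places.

The intersection is the polygon with vertices (3,7), (3,8), (9,8), (9,7).
By the shoelace formula its area is 6.00.

6.00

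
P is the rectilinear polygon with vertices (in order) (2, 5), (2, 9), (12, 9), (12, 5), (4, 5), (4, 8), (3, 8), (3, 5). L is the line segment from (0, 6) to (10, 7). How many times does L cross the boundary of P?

The segment meets the boundary at (4,6.4), (3,6.3), (2,6.2).

3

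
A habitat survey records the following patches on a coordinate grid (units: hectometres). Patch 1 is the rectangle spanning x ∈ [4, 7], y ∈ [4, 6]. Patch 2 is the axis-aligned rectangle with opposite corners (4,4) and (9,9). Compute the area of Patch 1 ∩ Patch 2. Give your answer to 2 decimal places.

6.00

|Patch 1∩Patch 2|: x∈[4,7], y∈[4,6] → 3·2 = 6.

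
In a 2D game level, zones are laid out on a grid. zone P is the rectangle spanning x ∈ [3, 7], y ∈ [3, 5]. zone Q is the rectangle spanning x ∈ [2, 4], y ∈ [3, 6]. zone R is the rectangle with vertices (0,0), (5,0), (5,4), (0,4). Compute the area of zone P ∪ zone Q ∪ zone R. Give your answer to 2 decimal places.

29.00

By inclusion–exclusion:
Individual areas: |zone P| = 8, |zone Q| = 6, |zone R| = 20.
|zone P∩zone Q|: x∈[3,4], y∈[3,5] → 1·2 = 2.
|zone P∩zone R|: x∈[3,5], y∈[3,4] → 2·1 = 2.
|zone Q∩zone R|: x∈[2,4], y∈[3,4] → 2·1 = 2.
|zone P∩zone Q∩zone R| = 1.
|zone P ∪ zone Q ∪ zone R| = 34 − 6 + 1 = 29.00.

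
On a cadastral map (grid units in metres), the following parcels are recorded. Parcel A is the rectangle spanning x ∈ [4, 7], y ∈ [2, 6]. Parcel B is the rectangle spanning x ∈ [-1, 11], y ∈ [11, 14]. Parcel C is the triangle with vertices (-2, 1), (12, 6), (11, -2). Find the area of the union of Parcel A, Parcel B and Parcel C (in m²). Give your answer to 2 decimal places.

By inclusion–exclusion:
Individual areas: |Parcel A| = 12, |Parcel B| = 36, |Parcel C| = 53.5.
|Parcel A∩Parcel B| = 0 (no overlap).
|Parcel A∩Parcel C| = 5.0357.
|Parcel B∩Parcel C| = 0.
|Parcel A∩Parcel B∩Parcel C| = 0.
|Parcel A ∪ Parcel B ∪ Parcel C| = 101.5 − 5.0357 + 0 = 96.46.

96.46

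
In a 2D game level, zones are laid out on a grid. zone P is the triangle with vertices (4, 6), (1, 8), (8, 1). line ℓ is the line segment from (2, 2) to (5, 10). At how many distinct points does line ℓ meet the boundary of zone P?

2

The segment meets the boundary at (3.6,6.267), (3.364,5.636).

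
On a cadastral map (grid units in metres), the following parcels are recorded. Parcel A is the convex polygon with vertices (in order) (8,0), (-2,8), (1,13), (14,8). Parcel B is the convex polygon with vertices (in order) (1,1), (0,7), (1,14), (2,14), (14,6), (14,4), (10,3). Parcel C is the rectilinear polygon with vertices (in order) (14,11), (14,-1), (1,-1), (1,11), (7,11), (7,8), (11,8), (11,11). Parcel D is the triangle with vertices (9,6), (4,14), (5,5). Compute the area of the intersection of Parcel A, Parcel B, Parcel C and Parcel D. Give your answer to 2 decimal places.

15.74

The intersection is the polygon with vertices (7,8), (7.75,8), (9,6), (5,5), (4.333,11), (5.875,11), (7,9.2).
By the shoelace formula its area is 15.74.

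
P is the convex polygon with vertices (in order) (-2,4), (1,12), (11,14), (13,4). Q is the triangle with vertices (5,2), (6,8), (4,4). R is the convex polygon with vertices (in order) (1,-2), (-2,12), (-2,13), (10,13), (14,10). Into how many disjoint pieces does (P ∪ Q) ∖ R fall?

3

(P ∪ Q) ∖ R splits into 3 disjoint pieces (area 3.2353, area 11.7857, area 2.4935).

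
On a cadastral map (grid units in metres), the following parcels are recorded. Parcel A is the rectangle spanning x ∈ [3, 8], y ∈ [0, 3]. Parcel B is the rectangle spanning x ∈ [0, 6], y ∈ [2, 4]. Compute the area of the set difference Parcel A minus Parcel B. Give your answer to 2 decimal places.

12.00

|Parcel A∩Parcel B|: x∈[3,6], y∈[2,3] → 3·1 = 3.
|Parcel A| = 15.
|Parcel A ∖ Parcel B| = |Parcel A| − |Parcel A∩Parcel B| = 15 − 3 = 12.00.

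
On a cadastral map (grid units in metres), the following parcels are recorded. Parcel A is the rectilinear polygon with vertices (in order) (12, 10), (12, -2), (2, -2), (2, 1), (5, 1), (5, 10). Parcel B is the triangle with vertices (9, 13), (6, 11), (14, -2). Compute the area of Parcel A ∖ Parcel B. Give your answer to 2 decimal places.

75.44

|Parcel A| = 93, |Parcel A∩Parcel B| = 17.5577.
|Parcel A ∖ Parcel B| = |Parcel A| − |Parcel A∩Parcel B| = 93 − 17.5577 = 75.44.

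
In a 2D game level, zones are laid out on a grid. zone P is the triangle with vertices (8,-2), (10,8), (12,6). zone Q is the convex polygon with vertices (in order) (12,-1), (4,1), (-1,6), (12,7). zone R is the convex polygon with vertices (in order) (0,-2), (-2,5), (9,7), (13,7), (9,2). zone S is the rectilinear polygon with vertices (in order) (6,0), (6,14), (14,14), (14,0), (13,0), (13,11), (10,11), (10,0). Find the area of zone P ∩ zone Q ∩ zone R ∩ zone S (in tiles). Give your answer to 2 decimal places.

2.85

The intersection is the polygon with vertices (9,2), (8.78,1.902), (9.766,6.828), (10,6.846), (10,3.25).
By the shoelace formula its area is 2.85.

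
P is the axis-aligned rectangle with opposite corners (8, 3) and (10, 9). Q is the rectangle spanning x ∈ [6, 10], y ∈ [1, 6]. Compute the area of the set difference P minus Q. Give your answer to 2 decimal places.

6.00

|P∩Q|: x∈[8,10], y∈[3,6] → 2·3 = 6.
|P| = 12.
|P ∖ Q| = |P| − |P∩Q| = 12 − 6 = 6.00.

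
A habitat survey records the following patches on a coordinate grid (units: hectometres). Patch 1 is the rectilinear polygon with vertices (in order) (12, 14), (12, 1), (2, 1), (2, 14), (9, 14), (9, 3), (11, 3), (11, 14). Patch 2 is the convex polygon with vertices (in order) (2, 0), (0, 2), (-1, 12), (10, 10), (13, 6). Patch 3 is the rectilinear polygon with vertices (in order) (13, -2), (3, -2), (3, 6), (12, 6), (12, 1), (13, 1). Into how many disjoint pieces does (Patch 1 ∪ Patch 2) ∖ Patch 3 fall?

(Patch 1 ∪ Patch 2) ∖ Patch 3 is a single connected region.

1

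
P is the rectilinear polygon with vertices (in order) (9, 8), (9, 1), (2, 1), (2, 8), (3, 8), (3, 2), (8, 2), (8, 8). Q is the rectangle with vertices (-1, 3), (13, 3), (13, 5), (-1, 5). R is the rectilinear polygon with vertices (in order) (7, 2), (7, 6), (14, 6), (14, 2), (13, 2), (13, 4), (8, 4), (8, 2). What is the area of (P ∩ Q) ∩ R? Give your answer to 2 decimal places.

|P ∩ Q| = 4.
|(P ∩ Q) ∩ R| = 1.00.

1.00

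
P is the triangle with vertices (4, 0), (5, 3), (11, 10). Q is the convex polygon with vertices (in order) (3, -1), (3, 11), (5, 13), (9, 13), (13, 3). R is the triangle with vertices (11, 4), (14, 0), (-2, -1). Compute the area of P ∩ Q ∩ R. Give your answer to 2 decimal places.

The intersection is the polygon with vertices (4,0), (4.5,1.5), (5.253,1.79).
By the shoelace formula its area is 0.49.

0.49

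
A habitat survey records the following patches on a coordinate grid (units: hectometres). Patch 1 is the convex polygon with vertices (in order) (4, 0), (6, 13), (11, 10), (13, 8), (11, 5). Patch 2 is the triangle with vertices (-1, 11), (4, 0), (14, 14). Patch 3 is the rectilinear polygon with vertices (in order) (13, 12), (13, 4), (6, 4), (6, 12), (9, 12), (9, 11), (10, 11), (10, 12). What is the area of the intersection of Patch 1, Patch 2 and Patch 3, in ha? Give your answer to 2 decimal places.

24.63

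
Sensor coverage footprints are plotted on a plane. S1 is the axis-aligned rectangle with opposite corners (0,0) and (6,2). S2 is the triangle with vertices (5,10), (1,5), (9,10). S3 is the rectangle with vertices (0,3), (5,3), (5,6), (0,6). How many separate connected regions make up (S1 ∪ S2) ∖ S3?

2

(S1 ∪ S2) ∖ S3 splits into 2 disjoint pieces (area 12, area 9.6).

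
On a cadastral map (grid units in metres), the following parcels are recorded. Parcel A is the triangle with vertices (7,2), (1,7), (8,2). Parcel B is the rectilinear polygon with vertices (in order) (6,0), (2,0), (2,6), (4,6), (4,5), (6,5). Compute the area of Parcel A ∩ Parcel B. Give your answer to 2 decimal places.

The intersection is the polygon with vertices (2.2,6), (2.4,6), (6,3.429), (6,2.833).
By the shoelace formula its area is 1.39.

1.39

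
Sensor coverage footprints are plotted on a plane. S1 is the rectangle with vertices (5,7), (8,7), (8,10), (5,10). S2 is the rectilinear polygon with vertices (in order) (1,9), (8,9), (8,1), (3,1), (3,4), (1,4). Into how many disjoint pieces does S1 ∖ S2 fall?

S1 ∖ S2 is a single connected region.

1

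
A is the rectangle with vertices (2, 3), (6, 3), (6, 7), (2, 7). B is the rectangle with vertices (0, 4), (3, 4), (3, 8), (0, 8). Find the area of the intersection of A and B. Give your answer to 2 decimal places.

3.00

|A∩B|: x∈[2,3], y∈[4,7] → 1·3 = 3.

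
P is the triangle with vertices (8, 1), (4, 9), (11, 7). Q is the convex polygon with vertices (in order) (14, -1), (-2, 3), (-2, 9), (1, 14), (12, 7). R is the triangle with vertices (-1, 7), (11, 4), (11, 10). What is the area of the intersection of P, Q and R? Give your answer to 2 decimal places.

16.46

The intersection is the polygon with vertices (11,7), (9.667,4.333), (5.857,5.286), (4.333,8.333), (5.4,8.6).
By the shoelace formula its area is 16.46.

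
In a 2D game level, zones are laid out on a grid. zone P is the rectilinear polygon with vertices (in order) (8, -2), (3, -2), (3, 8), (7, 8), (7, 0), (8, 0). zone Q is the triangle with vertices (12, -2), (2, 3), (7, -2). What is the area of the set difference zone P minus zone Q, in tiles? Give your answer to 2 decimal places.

|zone P| = 42, |zone P∩zone Q| = 8.
|zone P ∖ zone Q| = |zone P| − |zone P∩zone Q| = 42 − 8 = 34.00.

34.00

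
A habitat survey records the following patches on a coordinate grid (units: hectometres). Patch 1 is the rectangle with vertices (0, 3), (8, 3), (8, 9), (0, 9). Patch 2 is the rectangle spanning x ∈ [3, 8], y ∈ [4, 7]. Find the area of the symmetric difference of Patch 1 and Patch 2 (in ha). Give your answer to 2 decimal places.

33.00

|Patch 1∩Patch 2|: x∈[3,8], y∈[4,7] → 5·3 = 15.
|Patch 1 △ Patch 2| = |Patch 1| + |Patch 2| − 2·|Patch 1∩Patch 2| = 48 + 15 − 30 = 33.00.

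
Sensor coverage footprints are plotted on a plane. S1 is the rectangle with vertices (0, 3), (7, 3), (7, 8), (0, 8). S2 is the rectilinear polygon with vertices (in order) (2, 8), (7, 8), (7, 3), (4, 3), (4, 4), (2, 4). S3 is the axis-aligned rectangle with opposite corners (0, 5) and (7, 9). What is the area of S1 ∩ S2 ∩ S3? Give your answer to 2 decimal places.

The intersection is the polygon with vertices (2,8), (7,8), (7,5), (2,5).
By the shoelace formula its area is 15.00.

15.00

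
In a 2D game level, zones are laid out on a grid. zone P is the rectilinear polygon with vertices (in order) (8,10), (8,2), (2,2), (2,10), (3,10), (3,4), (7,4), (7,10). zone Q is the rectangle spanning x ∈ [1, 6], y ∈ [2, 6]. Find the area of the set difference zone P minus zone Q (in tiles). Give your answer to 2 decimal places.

|zone P| = 24, |zone P∩zone Q| = 10.
|zone P ∖ zone Q| = |zone P| − |zone P∩zone Q| = 24 − 10 = 14.00.

14.00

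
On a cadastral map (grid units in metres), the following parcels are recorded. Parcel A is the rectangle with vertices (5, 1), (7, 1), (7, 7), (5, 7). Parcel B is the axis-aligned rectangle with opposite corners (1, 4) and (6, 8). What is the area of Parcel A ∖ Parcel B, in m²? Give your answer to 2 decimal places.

9.00

|Parcel A∩Parcel B|: x∈[5,6], y∈[4,7] → 1·3 = 3.
|Parcel A| = 12.
|Parcel A ∖ Parcel B| = |Parcel A| − |Parcel A∩Parcel B| = 12 − 3 = 9.00.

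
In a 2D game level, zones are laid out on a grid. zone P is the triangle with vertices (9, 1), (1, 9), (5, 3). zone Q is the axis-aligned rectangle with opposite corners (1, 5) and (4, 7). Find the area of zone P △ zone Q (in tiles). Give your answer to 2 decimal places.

|zone P| = 8, |zone Q| = 6, |zone P∩zone Q| = 1.5.
|zone P △ zone Q| = |zone P| + |zone Q| − 2·|zone P∩zone Q| = 8 + 6 − 3 = 11.00.

11.00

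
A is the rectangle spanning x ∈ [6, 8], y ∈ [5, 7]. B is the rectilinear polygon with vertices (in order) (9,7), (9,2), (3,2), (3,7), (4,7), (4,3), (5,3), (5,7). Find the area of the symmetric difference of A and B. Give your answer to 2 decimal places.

|A| = 4, |B| = 26, |A∩B| = 4.
|A △ B| = |A| + |B| − 2·|A∩B| = 4 + 26 − 8 = 22.00.

22.00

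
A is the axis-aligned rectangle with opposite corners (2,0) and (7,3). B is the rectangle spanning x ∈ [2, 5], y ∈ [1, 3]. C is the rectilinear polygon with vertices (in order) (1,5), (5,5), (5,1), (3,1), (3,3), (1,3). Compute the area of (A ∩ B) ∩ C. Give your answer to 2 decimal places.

|A ∩ B| = 6.
|(A ∩ B) ∩ C| = 4.00.

4.00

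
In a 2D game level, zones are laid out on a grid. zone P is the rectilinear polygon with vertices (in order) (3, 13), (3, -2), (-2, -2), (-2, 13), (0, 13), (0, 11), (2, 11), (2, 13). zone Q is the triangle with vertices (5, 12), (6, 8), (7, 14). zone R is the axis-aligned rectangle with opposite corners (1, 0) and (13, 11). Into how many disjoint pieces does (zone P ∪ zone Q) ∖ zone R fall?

3

(zone P ∪ zone Q) ∖ zone R splits into 3 disjoint pieces (area 2, area 47, area 3.125).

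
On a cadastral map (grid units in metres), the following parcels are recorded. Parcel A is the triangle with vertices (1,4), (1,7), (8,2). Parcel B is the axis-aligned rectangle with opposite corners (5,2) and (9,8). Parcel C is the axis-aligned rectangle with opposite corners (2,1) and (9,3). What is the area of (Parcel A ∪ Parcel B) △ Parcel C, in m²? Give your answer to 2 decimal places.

|Parcel A ∪ Parcel B| = 32.5714.
|(Parcel A ∪ Parcel B) ∩ Parcel C| = 4.0357.
|(Parcel A ∪ Parcel B) △ Parcel C| = 32.5714 + 14 − 8.0714 = 38.50.

38.50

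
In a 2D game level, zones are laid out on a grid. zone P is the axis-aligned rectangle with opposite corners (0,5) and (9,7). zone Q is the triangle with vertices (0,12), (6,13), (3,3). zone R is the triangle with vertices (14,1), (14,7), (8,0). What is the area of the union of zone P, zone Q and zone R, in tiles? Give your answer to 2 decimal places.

60.70

By inclusion–exclusion:
Individual areas: |zone P| = 18, |zone Q| = 28.5, |zone R| = 18.
|zone P∩zone Q| = 3.8.
|zone P∩zone R| = 0.
|zone Q∩zone R| = 0.
|zone P∩zone Q∩zone R| = 0.
|zone P ∪ zone Q ∪ zone R| = 64.5 − 3.8 + 0 = 60.70.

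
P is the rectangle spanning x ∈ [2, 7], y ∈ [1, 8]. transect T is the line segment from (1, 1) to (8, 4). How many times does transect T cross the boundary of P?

2

The segment meets the boundary at (7,3.571), (2,1.429).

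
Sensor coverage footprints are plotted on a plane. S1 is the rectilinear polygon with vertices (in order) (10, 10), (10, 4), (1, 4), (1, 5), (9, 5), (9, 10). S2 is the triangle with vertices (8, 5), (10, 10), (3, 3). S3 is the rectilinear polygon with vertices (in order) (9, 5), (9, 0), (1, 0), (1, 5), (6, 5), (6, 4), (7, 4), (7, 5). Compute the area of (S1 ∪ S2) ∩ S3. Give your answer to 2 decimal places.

7.75

|S1 ∪ S2| = 21.5.
|(S1 ∪ S2) ∩ S3| = 7.75.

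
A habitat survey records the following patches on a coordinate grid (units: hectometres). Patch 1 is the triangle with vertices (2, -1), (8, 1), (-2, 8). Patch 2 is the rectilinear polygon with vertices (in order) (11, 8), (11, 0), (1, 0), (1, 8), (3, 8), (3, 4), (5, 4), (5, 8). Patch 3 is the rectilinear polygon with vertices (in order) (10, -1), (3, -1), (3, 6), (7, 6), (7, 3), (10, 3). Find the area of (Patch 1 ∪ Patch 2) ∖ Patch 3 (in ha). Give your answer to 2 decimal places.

51.03

|Patch 1 ∪ Patch 2| = 80.8758.
|(Patch 1 ∪ Patch 2) ∩ Patch 3| = 29.8452.
|(Patch 1 ∪ Patch 2) ∖ Patch 3| = 80.8758 − 29.8452 = 51.03.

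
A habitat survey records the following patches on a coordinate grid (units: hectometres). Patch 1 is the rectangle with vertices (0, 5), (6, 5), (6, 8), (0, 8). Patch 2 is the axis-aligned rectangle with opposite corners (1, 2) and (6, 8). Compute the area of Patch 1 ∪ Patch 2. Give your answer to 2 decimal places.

33.00

By inclusion–exclusion:
Individual areas: |Patch 1| = 18, |Patch 2| = 30.
|Patch 1∩Patch 2|: x∈[1,6], y∈[5,8] → 5·3 = 15.
|Patch 1 ∪ Patch 2| = 48 − 15 = 33.00.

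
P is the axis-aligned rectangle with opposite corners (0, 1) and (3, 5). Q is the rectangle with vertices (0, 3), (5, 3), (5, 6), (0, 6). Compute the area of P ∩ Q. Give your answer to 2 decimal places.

6.00

|P∩Q|: x∈[0,3], y∈[3,5] → 3·2 = 6.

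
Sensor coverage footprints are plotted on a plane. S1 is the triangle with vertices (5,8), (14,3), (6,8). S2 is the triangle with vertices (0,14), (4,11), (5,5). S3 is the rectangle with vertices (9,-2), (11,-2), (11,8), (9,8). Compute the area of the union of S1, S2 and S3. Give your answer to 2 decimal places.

32.44

By inclusion–exclusion:
Individual areas: |S1| = 2.5, |S2| = 10.5, |S3| = 20.
|S1∩S2| = 0.
|S1∩S3| = 0.5556.
|S2∩S3| = 0.
|S1∩S2∩S3| = 0.
|S1 ∪ S2 ∪ S3| = 33 − 0.5556 + 0 = 32.44.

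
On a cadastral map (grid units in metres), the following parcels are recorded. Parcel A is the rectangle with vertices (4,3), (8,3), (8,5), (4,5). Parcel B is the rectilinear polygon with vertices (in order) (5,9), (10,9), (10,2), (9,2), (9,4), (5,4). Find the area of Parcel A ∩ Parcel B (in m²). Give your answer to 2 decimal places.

The intersection is the polygon with vertices (8,5), (8,4), (5,4), (5,5).
By the shoelace formula its area is 3.00.

3.00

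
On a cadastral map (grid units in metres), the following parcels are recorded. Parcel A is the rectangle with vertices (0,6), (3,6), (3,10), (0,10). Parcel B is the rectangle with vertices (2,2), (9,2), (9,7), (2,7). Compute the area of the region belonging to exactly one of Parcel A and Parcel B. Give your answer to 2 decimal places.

45.00

|Parcel A∩Parcel B|: x∈[2,3], y∈[6,7] → 1·1 = 1.
|Parcel A △ Parcel B| = |Parcel A| + |Parcel B| − 2·|Parcel A∩Parcel B| = 12 + 35 − 2 = 45.00.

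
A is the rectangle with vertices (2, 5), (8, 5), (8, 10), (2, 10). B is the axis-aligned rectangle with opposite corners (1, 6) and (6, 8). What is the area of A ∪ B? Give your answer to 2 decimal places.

By inclusion–exclusion:
Individual areas: |A| = 30, |B| = 10.
|A∩B|: x∈[2,6], y∈[6,8] → 4·2 = 8.
|A ∪ B| = 40 − 8 = 32.00.

32.00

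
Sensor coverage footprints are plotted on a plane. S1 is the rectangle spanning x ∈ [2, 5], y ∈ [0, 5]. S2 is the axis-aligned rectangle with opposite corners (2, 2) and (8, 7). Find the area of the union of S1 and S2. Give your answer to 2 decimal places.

By inclusion–exclusion:
Individual areas: |S1| = 15, |S2| = 30.
|S1∩S2|: x∈[2,5], y∈[2,5] → 3·3 = 9.
|S1 ∪ S2| = 45 − 9 = 36.00.

36.00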